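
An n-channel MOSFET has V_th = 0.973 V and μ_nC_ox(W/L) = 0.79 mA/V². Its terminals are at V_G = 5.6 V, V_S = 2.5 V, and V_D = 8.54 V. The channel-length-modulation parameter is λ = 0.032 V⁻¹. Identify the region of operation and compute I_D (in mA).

Saturation; I_D = 2.13 mA

V_GS = V_G − V_S = 5.6 − 2.5 = 3.1 V; V_DS = V_D − V_S = 8.54 − 2.5 = 6.04 V.
V_ov = V_GS − V_th = 3.1 − 0.973 = 2.13 V.
Since V_DS = 6.04 V ≥ V_ov = 2.13 V, the device is in saturation.
I_D = ½ k_n V_ov² (1 + λ V_DS) = 0.5 × 0.79 × 2.13² × (1 + 0.032 × 6.04) = 2.13 mA.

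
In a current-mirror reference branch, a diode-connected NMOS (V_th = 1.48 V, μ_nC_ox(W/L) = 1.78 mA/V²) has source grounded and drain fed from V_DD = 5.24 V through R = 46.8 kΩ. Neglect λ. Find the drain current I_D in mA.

I_D = 0.0742 mA

With gate tied to drain, V_GS = V_DS ≥ V_GS − V_th, so the device is in saturation.
KCL at the drain: ½ k_n (V_GS − V_th)² = (V_DD − V_GS)/R.
Let x = V_GS − 1.48. Then 41.7 x² + x − 3.76 = 0, giving x = 0.289 V (positive root), so V_GS = 1.77 V.
I_D = (V_DD − V_GS)/R = (5.24 − 1.77) / 46.8 = 0.0742 mA.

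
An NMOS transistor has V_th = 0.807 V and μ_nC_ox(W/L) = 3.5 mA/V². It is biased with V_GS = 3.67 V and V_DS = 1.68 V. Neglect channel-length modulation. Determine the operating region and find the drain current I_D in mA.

V_ov = V_GS − V_th = 3.67 − 0.807 = 2.86 V.
Since V_DS = 1.68 V < V_ov = 2.86 V, the device is in the triode region.
I_D = k_n [V_ov · V_DS − ½ V_DS²] = 3.5 × [2.86 × 1.68 − 0.5 × 1.68²] = 11.9 mA.

Triode; I_D = 11.9 mA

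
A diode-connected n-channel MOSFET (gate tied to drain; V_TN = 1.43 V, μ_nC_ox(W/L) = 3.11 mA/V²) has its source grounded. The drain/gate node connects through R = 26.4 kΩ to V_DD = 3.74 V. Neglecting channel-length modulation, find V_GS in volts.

With gate tied to drain, V_GS = V_DS ≥ V_GS − V_TN, so the device is in saturation.
KCL at the drain: ½ k_n (V_GS − V_TN)² = (V_DD − V_GS)/R.
Let x = V_GS − 1.43. Then 41.1 x² + x − 2.31 = 0, giving x = 0.225 V (positive root), so V_GS = 1.66 V.
I_D = (V_DD − V_GS)/R = (3.74 − 1.66) / 26.4 = 0.079 mA.

V_GS = 1.66 V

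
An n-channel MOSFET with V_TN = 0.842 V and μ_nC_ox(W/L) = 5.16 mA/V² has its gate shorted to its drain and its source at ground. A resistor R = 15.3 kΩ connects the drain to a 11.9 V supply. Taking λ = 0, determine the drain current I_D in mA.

I_D = 0.689 mA

With gate tied to drain, V_GS = V_DS ≥ V_GS − V_TN, so the device is in saturation.
KCL at the drain: ½ k_n (V_GS − V_TN)² = (V_DD − V_GS)/R.
Let x = V_GS − 0.842. Then 39.5 x² + x − 11.06 = 0, giving x = 0.517 V (positive root), so V_GS = 1.36 V.
I_D = (V_DD − V_GS)/R = (11.9 − 1.36) / 15.3 = 0.689 mA.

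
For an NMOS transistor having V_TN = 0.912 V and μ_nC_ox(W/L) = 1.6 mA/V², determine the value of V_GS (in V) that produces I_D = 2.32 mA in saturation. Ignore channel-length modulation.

In saturation I_D = ½ k_n (V_GS − V_TN)², so V_GS − V_TN = √(2 I_D / k_n) = √(2 × 2.32 / 1.6) = 1.7 V.
V_GS = 0.912 + 1.7 = 2.61 V.

V_GS = 2.61 V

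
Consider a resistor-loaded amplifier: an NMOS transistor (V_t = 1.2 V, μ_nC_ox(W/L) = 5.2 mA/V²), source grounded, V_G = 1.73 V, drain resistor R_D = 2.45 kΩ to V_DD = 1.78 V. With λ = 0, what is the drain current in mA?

V_GS = V_G = 1.73 V, so V_ov = 1.73 − 1.2 = 0.53 V.
Assume saturation: I_D = ½ k_n V_ov² = 0.5 × 5.2 × 0.53² = 0.73 mA, giving V_DS = V_DD − I_D R_D = 1.78 − 0.73 × 2.45 = -0.00933 V.
But -0.00933 V < V_ov = 0.53 V, so the device is actually in triode.
In triode I_D = k_n[V_ov V_DS − ½ V_DS²] and I_D = (V_DD − V_DS)/R_D. Equating: 6.37 V_DS² − 7.752 V_DS + 1.78 = 0, giving V_DS = 0.307 V (the root below V_ov).
I_D = (1.78 − 0.307) / 2.45 = 0.601 mA.

I_D = 0.601 mA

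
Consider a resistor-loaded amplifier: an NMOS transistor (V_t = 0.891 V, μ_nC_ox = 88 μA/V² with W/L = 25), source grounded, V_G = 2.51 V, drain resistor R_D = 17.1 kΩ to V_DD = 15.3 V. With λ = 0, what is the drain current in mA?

V_GS = V_G = 2.51 V, so V_ov = 2.51 − 0.891 = 1.62 V.
k_n = μ_nC_ox · (W/L) = 2.2 mA/V².
Assume saturation: I_D = ½ k_n V_ov² = 0.5 × 2.2 × 1.62² = 2.88 mA, giving V_DS = V_DD − I_D R_D = 15.3 − 2.88 × 17.1 = -34 V.
But -34 V < V_ov = 1.62 V, so the device is actually in triode.
In triode I_D = k_n[V_ov V_DS − ½ V_DS²] and I_D = (V_DD − V_DS)/R_D. Equating: 18.8 V_DS² − 61.91 V_DS + 15.3 = 0, giving V_DS = 0.269 V (the root below V_ov).
I_D = (15.3 − 0.269) / 17.1 = 0.879 mA.

I_D = 0.879 mA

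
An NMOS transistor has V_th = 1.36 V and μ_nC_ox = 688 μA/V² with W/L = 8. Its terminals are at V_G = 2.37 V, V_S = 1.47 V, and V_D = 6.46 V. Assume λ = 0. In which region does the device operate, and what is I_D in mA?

Cutoff; I_D = 0 mA

V_GS = V_G − V_S = 2.37 − 1.47 = 0.9 V; V_DS = V_D − V_S = 6.46 − 1.47 = 4.99 V.
V_GS = 0.9 V < V_th = 1.36 V, so the transistor is in cutoff.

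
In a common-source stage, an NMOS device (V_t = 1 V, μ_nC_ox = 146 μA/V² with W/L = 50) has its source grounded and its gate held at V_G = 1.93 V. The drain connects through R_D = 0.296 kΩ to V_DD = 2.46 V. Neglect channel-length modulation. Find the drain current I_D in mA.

I_D = 3.16 mA

V_GS = V_G = 1.93 V, so V_ov = 1.93 − 1 = 0.93 V.
k_n = μ_nC_ox · (W/L) = 7.3 mA/V².
Assume saturation: I_D = ½ k_n V_ov² = 0.5 × 7.3 × 0.93² = 3.16 mA, giving V_DS = V_DD − I_D R_D = 2.46 − 3.16 × 0.296 = 1.53 V.
V_DS = 1.53 V ≥ V_ov = 0.93 V, confirming saturation.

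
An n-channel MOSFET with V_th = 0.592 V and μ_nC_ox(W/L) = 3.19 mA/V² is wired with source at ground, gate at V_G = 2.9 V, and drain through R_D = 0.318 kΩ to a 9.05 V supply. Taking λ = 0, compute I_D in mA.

V_GS = V_G = 2.9 V, so V_ov = 2.9 − 0.592 = 2.31 V.
Assume saturation: I_D = ½ k_n V_ov² = 0.5 × 3.19 × 2.31² = 8.5 mA, giving V_DS = V_DD − I_D R_D = 9.05 − 8.5 × 0.318 = 6.35 V.
V_DS = 6.35 V ≥ V_ov = 2.31 V, confirming saturation.

I_D = 8.50 mA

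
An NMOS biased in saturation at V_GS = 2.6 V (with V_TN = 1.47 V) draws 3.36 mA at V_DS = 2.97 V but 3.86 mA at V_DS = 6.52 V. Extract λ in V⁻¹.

λ = 0.0479 V⁻¹

With V_GS fixed, I_D ∝ (1 + λ V_DS) in saturation, so I_D2/I_D1 = (1 + λ V_DS2)/(1 + λ V_DS1).
3.86/3.36 = 1.149 = (1 + 6.52 λ)/(1 + 2.97 λ).
Solving: λ (I_D1 V_DS2 − I_D2 V_DS1) = I_D2 − I_D1, so λ = (3.86 − 3.36) / (3.36 × 6.52 − 3.86 × 2.97) = 0.5 / 10.4 = 0.0479 V⁻¹.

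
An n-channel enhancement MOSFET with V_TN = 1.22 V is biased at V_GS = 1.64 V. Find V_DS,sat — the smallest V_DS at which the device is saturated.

V_DS,sat = 0.420 V

The boundary between triode and saturation is V_DS = V_GS − V_TN = V_ov.
V_ov = 1.64 − 1.22 = 0.42 V.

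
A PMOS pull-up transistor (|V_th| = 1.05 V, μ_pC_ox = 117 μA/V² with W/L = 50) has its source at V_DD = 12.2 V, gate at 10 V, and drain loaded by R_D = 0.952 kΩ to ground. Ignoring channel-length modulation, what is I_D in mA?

I_D = 3.87 mA

V_SG = V_DD − V_G = 12.2 − 10 = 2.2 V, so V_ov = 2.2 − 1.05 = 1.15 V.
k_p = μ_pC_ox · (W/L) = 5.85 mA/V².
Assume saturation: I_D = ½ k_p V_ov² = 0.5 × 5.85 × 1.15² = 3.87 mA, giving V_SD = V_DD − I_D R_D = 12.2 − 3.87 × 0.952 = 8.52 V.
V_SD = 8.52 V ≥ V_ov = 1.15 V, confirming saturation.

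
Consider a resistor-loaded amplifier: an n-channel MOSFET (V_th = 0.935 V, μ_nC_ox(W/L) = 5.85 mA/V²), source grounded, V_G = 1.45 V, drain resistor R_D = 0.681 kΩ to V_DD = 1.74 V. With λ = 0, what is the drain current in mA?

I_D = 0.776 mA

V_GS = V_G = 1.45 V, so V_ov = 1.45 − 0.935 = 0.515 V.
Assume saturation: I_D = ½ k_n V_ov² = 0.5 × 5.85 × 0.515² = 0.776 mA, giving V_DS = V_DD − I_D R_D = 1.74 − 0.776 × 0.681 = 1.21 V.
V_DS = 1.21 V ≥ V_ov = 0.515 V, confirming saturation.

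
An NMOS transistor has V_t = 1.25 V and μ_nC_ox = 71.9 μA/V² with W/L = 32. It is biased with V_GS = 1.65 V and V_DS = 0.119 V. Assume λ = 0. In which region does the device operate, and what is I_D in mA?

k_n = μ_nC_ox · (W/L) = 2.301 mA/V².
V_ov = V_GS − V_t = 1.65 − 1.25 = 0.4 V.
Since V_DS = 0.119 V < V_ov = 0.4 V, the device is in the triode region.
I_D = k_n [V_ov · V_DS − ½ V_DS²] = 2.301 × [0.4 × 0.119 − 0.5 × 0.119²] = 0.0932 mA.

Triode; I_D = 0.0932 mA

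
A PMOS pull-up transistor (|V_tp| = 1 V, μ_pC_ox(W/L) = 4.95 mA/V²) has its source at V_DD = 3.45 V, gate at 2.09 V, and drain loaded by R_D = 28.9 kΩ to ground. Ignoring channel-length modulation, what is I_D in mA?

V_SG = V_DD − V_G = 3.45 − 2.09 = 1.36 V, so V_ov = 1.36 − 1 = 0.36 V.
Assume saturation: I_D = ½ k_p V_ov² = 0.5 × 4.95 × 0.36² = 0.321 mA, giving V_SD = V_DD − I_D R_D = 3.45 − 0.321 × 28.9 = -5.82 V.
But -5.82 V < V_ov = 0.36 V, so the device is actually in triode.
In triode I_D = k_p[V_ov V_SD − ½ V_SD²] and I_D = (V_DD − V_SD)/R_D. Equating: 71.5 V_SD² − 52.5 V_SD + 3.45 = 0, giving V_SD = 0.073 V (the root below V_ov).
I_D = (3.45 − 0.073) / 28.9 = 0.117 mA.

I_D = 0.117 mA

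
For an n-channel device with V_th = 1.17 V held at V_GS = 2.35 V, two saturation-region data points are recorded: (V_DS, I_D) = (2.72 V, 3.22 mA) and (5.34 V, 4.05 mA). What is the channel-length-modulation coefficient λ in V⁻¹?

λ = 0.134 V⁻¹

With V_GS fixed, I_D ∝ (1 + λ V_DS) in saturation, so I_D2/I_D1 = (1 + λ V_DS2)/(1 + λ V_DS1).
4.05/3.22 = 1.258 = (1 + 5.34 λ)/(1 + 2.72 λ).
Solving: λ (I_D1 V_DS2 − I_D2 V_DS1) = I_D2 − I_D1, so λ = (4.05 − 3.22) / (3.22 × 5.34 − 4.05 × 2.72) = 0.83 / 6.18 = 0.134 V⁻¹.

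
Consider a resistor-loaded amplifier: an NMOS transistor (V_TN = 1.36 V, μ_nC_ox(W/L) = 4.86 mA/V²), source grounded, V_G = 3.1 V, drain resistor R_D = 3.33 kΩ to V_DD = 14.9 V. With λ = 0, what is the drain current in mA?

I_D = 4.29 mA

V_GS = V_G = 3.1 V, so V_ov = 3.1 − 1.36 = 1.74 V.
Assume saturation: I_D = ½ k_n V_ov² = 0.5 × 4.86 × 1.74² = 7.36 mA, giving V_DS = V_DD − I_D R_D = 14.9 − 7.36 × 3.33 = -9.6 V.
But -9.6 V < V_ov = 1.74 V, so the device is actually in triode.
In triode I_D = k_n[V_ov V_DS − ½ V_DS²] and I_D = (V_DD − V_DS)/R_D. Equating: 8.09 V_DS² − 29.16 V_DS + 14.9 = 0, giving V_DS = 0.616 V (the root below V_ov).
I_D = (14.9 − 0.616) / 3.33 = 4.29 mA.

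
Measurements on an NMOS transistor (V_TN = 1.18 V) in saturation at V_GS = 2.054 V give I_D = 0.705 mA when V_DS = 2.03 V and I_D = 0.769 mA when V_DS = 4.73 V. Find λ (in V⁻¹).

With V_GS fixed, I_D ∝ (1 + λ V_DS) in saturation, so I_D2/I_D1 = (1 + λ V_DS2)/(1 + λ V_DS1).
0.769/0.705 = 1.091 = (1 + 4.73 λ)/(1 + 2.03 λ).
Solving: λ (I_D1 V_DS2 − I_D2 V_DS1) = I_D2 − I_D1, so λ = (0.769 − 0.705) / (0.705 × 4.73 − 0.769 × 2.03) = 0.064 / 1.77 = 0.0361 V⁻¹.

λ = 0.0361 V⁻¹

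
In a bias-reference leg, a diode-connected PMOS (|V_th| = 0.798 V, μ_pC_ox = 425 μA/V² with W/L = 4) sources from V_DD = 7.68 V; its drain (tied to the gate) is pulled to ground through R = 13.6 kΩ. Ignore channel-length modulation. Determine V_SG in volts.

With gate tied to drain, V_SG = V_SD ≥ V_SG − |V_th|, so the device is in saturation.
k_p = μ_pC_ox · (W/L) = 1.7 mA/V².
KCL at the drain: ½ k_p (V_SG − |V_th|)² = (V_DD − V_SG)/R.
Let x = V_SG − 0.798. Then 11.6 x² + x − 6.882 = 0, giving x = 0.73 V (positive root), so V_SG = 1.53 V.
I_D = (V_DD − V_SG)/R = (7.68 − 1.53) / 13.6 = 0.452 mA.

V_SG = 1.53 V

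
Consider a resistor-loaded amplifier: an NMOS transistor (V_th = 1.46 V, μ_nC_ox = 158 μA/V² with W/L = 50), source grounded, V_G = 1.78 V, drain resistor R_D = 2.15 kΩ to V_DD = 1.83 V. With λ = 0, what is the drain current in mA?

V_GS = V_G = 1.78 V, so V_ov = 1.78 − 1.46 = 0.32 V.
k_n = μ_nC_ox · (W/L) = 7.9 mA/V².
Assume saturation: I_D = ½ k_n V_ov² = 0.5 × 7.9 × 0.32² = 0.404 mA, giving V_DS = V_DD − I_D R_D = 1.83 − 0.404 × 2.15 = 0.96 V.
V_DS = 0.96 V ≥ V_ov = 0.32 V, confirming saturation.

I_D = 0.404 mA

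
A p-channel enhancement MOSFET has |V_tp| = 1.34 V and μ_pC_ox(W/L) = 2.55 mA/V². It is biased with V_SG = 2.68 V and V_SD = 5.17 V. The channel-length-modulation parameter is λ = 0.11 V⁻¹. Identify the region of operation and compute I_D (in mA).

V_ov = V_SG − |V_tp| = 2.68 − 1.34 = 1.34 V.
Since V_SD = 5.17 V ≥ V_ov = 1.34 V, the device is in saturation.
I_D = ½ k_p V_ov² (1 + λ V_SD) = 0.5 × 2.55 × 1.34² × (1 + 0.11 × 5.17) = 3.59 mA.

Saturation; I_D = 3.59 mA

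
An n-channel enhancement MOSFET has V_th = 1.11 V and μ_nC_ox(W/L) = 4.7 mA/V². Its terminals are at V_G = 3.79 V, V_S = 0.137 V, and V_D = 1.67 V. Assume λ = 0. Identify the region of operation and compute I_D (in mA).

Triode; I_D = 12.8 mA

V_GS = V_G − V_S = 3.79 − 0.137 = 3.65 V; V_DS = V_D − V_S = 1.67 − 0.137 = 1.53 V.
V_ov = V_GS − V_th = 3.65 − 1.11 = 2.54 V.
Since V_DS = 1.53 V < V_ov = 2.54 V, the device is in the triode region.
I_D = k_n [V_ov · V_DS − ½ V_DS²] = 4.7 × [2.54 × 1.53 − 0.5 × 1.53²] = 12.8 mA.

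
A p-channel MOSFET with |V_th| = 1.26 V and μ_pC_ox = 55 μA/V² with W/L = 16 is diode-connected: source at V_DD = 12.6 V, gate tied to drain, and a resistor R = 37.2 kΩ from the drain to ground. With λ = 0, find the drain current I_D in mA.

With gate tied to drain, V_SG = V_SD ≥ V_SG − |V_th|, so the device is in saturation.
k_p = μ_pC_ox · (W/L) = 0.88 mA/V².
KCL at the drain: ½ k_p (V_SG − |V_th|)² = (V_DD − V_SG)/R.
Let x = V_SG − 1.26. Then 16.4 x² + x − 11.34 = 0, giving x = 0.802 V (positive root), so V_SG = 2.06 V.
I_D = (V_DD − V_SG)/R = (12.6 − 2.06) / 37.2 = 0.283 mA.

I_D = 0.283 mA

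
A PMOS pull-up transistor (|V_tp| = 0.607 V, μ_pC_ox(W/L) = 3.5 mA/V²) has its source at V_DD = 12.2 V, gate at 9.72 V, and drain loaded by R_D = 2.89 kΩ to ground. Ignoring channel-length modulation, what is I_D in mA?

I_D = 3.96 mA

V_SG = V_DD − V_G = 12.2 − 9.72 = 2.48 V, so V_ov = 2.48 − 0.607 = 1.87 V.
Assume saturation: I_D = ½ k_p V_ov² = 0.5 × 3.5 × 1.87² = 6.14 mA, giving V_SD = V_DD − I_D R_D = 12.2 − 6.14 × 2.89 = -5.54 V.
But -5.54 V < V_ov = 1.87 V, so the device is actually in triode.
In triode I_D = k_p[V_ov V_SD − ½ V_SD²] and I_D = (V_DD − V_SD)/R_D. Equating: 5.06 V_SD² − 19.95 V_SD + 12.2 = 0, giving V_SD = 0.757 V (the root below V_ov).
I_D = (12.2 − 0.757) / 2.89 = 3.96 mA.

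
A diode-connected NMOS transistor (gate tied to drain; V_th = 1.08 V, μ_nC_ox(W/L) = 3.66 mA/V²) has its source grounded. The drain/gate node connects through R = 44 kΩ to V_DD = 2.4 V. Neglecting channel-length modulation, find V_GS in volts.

With gate tied to drain, V_GS = V_DS ≥ V_GS − V_th, so the device is in saturation.
KCL at the drain: ½ k_n (V_GS − V_th)² = (V_DD − V_GS)/R.
Let x = V_GS − 1.08. Then 80.5 x² + x − 1.32 = 0, giving x = 0.122 V (positive root), so V_GS = 1.2 V.
I_D = (V_DD − V_GS)/R = (2.4 − 1.2) / 44 = 0.0272 mA.

V_GS = 1.20 V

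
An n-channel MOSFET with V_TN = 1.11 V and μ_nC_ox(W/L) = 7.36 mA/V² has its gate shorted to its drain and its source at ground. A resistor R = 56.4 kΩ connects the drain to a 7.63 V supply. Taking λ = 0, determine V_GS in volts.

V_GS = 1.28 V

With gate tied to drain, V_GS = V_DS ≥ V_GS − V_TN, so the device is in saturation.
KCL at the drain: ½ k_n (V_GS − V_TN)² = (V_DD − V_GS)/R.
Let x = V_GS − 1.11. Then 208 x² + x − 6.52 = 0, giving x = 0.175 V (positive root), so V_GS = 1.28 V.
I_D = (V_DD − V_GS)/R = (7.63 − 1.28) / 56.4 = 0.113 mA.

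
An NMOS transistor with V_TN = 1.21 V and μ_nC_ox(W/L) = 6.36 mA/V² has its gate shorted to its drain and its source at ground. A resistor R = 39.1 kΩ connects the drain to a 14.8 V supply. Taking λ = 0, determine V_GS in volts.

V_GS = 1.54 V

With gate tied to drain, V_GS = V_DS ≥ V_GS − V_TN, so the device is in saturation.
KCL at the drain: ½ k_n (V_GS − V_TN)² = (V_DD − V_GS)/R.
Let x = V_GS − 1.21. Then 124 x² + x − 13.59 = 0, giving x = 0.327 V (positive root), so V_GS = 1.54 V.
I_D = (V_DD − V_GS)/R = (14.8 − 1.54) / 39.1 = 0.339 mA.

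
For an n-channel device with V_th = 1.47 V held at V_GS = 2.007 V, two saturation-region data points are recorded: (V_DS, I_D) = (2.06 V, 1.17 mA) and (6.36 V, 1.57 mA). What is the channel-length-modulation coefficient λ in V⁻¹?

λ = 0.0951 V⁻¹

With V_GS fixed, I_D ∝ (1 + λ V_DS) in saturation, so I_D2/I_D1 = (1 + λ V_DS2)/(1 + λ V_DS1).
1.57/1.17 = 1.342 = (1 + 6.36 λ)/(1 + 2.06 λ).
Solving: λ (I_D1 V_DS2 − I_D2 V_DS1) = I_D2 − I_D1, so λ = (1.57 − 1.17) / (1.17 × 6.36 − 1.57 × 2.06) = 0.4 / 4.21 = 0.0951 V⁻¹.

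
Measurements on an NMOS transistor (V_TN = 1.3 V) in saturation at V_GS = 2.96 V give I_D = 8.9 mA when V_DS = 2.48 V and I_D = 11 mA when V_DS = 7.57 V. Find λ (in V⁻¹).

With V_GS fixed, I_D ∝ (1 + λ V_DS) in saturation, so I_D2/I_D1 = (1 + λ V_DS2)/(1 + λ V_DS1).
11/8.9 = 1.236 = (1 + 7.57 λ)/(1 + 2.48 λ).
Solving: λ (I_D1 V_DS2 − I_D2 V_DS1) = I_D2 − I_D1, so λ = (11 − 8.9) / (8.9 × 7.57 − 11 × 2.48) = 2.1 / 40.1 = 0.0524 V⁻¹.

λ = 0.0524 V⁻¹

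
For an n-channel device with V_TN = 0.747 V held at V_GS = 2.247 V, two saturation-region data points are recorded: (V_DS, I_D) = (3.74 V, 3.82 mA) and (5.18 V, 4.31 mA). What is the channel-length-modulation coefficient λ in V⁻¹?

With V_GS fixed, I_D ∝ (1 + λ V_DS) in saturation, so I_D2/I_D1 = (1 + λ V_DS2)/(1 + λ V_DS1).
4.31/3.82 = 1.128 = (1 + 5.18 λ)/(1 + 3.74 λ).
Solving: λ (I_D1 V_DS2 − I_D2 V_DS1) = I_D2 − I_D1, so λ = (4.31 − 3.82) / (3.82 × 5.18 − 4.31 × 3.74) = 0.49 / 3.67 = 0.134 V⁻¹.

λ = 0.134 V⁻¹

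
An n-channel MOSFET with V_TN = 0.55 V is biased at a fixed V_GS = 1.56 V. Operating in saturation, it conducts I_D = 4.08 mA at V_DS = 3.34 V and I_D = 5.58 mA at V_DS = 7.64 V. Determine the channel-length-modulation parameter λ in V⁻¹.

λ = 0.120 V⁻¹

With V_GS fixed, I_D ∝ (1 + λ V_DS) in saturation, so I_D2/I_D1 = (1 + λ V_DS2)/(1 + λ V_DS1).
5.58/4.08 = 1.368 = (1 + 7.64 λ)/(1 + 3.34 λ).
Solving: λ (I_D1 V_DS2 − I_D2 V_DS1) = I_D2 − I_D1, so λ = (5.58 − 4.08) / (4.08 × 7.64 − 5.58 × 3.34) = 1.5 / 12.5 = 0.12 V⁻¹.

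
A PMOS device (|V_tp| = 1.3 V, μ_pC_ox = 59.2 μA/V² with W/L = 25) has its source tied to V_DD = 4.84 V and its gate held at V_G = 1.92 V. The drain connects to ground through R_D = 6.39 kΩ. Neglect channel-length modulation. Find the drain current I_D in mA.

I_D = 0.706 mA

V_SG = V_DD − V_G = 4.84 − 1.92 = 2.92 V, so V_ov = 2.92 − 1.3 = 1.62 V.
k_p = μ_pC_ox · (W/L) = 1.48 mA/V².
Assume saturation: I_D = ½ k_p V_ov² = 0.5 × 1.48 × 1.62² = 1.94 mA, giving V_SD = V_DD − I_D R_D = 4.84 − 1.94 × 6.39 = -7.57 V.
But -7.57 V < V_ov = 1.62 V, so the device is actually in triode.
In triode I_D = k_p[V_ov V_SD − ½ V_SD²] and I_D = (V_DD − V_SD)/R_D. Equating: 4.73 V_SD² − 16.32 V_SD + 4.84 = 0, giving V_SD = 0.328 V (the root below V_ov).
I_D = (4.84 − 0.328) / 6.39 = 0.706 mA.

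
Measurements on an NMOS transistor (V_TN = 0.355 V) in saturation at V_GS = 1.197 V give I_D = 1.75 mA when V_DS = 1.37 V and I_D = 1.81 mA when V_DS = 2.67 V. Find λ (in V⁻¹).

λ = 0.0274 V⁻¹

With V_GS fixed, I_D ∝ (1 + λ V_DS) in saturation, so I_D2/I_D1 = (1 + λ V_DS2)/(1 + λ V_DS1).
1.81/1.75 = 1.034 = (1 + 2.67 λ)/(1 + 1.37 λ).
Solving: λ (I_D1 V_DS2 − I_D2 V_DS1) = I_D2 − I_D1, so λ = (1.81 − 1.75) / (1.75 × 2.67 − 1.81 × 1.37) = 0.06 / 2.19 = 0.0274 V⁻¹.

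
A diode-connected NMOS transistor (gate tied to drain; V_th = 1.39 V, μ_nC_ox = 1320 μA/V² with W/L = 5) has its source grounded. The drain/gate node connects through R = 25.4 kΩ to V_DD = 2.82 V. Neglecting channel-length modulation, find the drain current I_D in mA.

I_D = 0.0514 mA

With gate tied to drain, V_GS = V_DS ≥ V_GS − V_th, so the device is in saturation.
k_n = μ_nC_ox · (W/L) = 6.6 mA/V².
KCL at the drain: ½ k_n (V_GS − V_th)² = (V_DD − V_GS)/R.
Let x = V_GS − 1.39. Then 83.8 x² + x − 1.43 = 0, giving x = 0.125 V (positive root), so V_GS = 1.51 V.
I_D = (V_DD − V_GS)/R = (2.82 − 1.51) / 25.4 = 0.0514 mA.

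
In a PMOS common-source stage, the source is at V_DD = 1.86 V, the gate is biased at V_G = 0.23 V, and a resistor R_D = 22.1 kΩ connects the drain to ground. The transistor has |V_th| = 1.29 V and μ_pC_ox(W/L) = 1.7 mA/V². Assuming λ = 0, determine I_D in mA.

V_SG = V_DD − V_G = 1.86 − 0.23 = 1.63 V, so V_ov = 1.63 − 1.29 = 0.34 V.
Assume saturation: I_D = ½ k_p V_ov² = 0.5 × 1.7 × 0.34² = 0.0983 mA, giving V_SD = V_DD − I_D R_D = 1.86 − 0.0983 × 22.1 = -0.312 V.
But -0.312 V < V_ov = 0.34 V, so the device is actually in triode.
In triode I_D = k_p[V_ov V_SD − ½ V_SD²] and I_D = (V_DD − V_SD)/R_D. Equating: 18.8 V_SD² − 13.77 V_SD + 1.86 = 0, giving V_SD = 0.178 V (the root below V_ov).
I_D = (1.86 − 0.178) / 22.1 = 0.0761 mA.

I_D = 0.0761 mA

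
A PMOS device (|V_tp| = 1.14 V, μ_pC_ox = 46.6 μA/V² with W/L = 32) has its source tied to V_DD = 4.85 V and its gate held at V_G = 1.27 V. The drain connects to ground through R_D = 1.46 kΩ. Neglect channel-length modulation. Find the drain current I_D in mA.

V_SG = V_DD − V_G = 4.85 − 1.27 = 3.58 V, so V_ov = 3.58 − 1.14 = 2.44 V.
k_p = μ_pC_ox · (W/L) = 1.491 mA/V².
Assume saturation: I_D = ½ k_p V_ov² = 0.5 × 1.491 × 2.44² = 4.44 mA, giving V_SD = V_DD − I_D R_D = 4.85 − 4.44 × 1.46 = -1.63 V.
But -1.63 V < V_ov = 2.44 V, so the device is actually in triode.
In triode I_D = k_p[V_ov V_SD − ½ V_SD²] and I_D = (V_DD − V_SD)/R_D. Equating: 1.09 V_SD² − 6.312 V_SD + 4.85 = 0, giving V_SD = 0.912 V (the root below V_ov).
I_D = (4.85 − 0.912) / 1.46 = 2.7 mA.

I_D = 2.70 mA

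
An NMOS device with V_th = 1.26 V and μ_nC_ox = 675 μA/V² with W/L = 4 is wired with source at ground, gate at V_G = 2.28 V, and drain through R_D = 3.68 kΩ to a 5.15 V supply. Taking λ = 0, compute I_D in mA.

V_GS = V_G = 2.28 V, so V_ov = 2.28 − 1.26 = 1.02 V.
k_n = μ_nC_ox · (W/L) = 2.7 mA/V².
Assume saturation: I_D = ½ k_n V_ov² = 0.5 × 2.7 × 1.02² = 1.4 mA, giving V_DS = V_DD − I_D R_D = 5.15 − 1.4 × 3.68 = -0.0187 V.
But -0.0187 V < V_ov = 1.02 V, so the device is actually in triode.
In triode I_D = k_n[V_ov V_DS − ½ V_DS²] and I_D = (V_DD − V_DS)/R_D. Equating: 4.97 V_DS² − 11.13 V_DS + 5.15 = 0, giving V_DS = 0.652 V (the root below V_ov).
I_D = (5.15 − 0.652) / 3.68 = 1.22 mA.

I_D = 1.22 mA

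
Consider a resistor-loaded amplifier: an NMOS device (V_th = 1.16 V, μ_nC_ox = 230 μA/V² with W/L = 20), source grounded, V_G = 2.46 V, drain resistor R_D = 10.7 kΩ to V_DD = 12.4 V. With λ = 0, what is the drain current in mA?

V_GS = V_G = 2.46 V, so V_ov = 2.46 − 1.16 = 1.3 V.
k_n = μ_nC_ox · (W/L) = 4.6 mA/V².
Assume saturation: I_D = ½ k_n V_ov² = 0.5 × 4.6 × 1.3² = 3.89 mA, giving V_DS = V_DD − I_D R_D = 12.4 − 3.89 × 10.7 = -29.2 V.
But -29.2 V < V_ov = 1.3 V, so the device is actually in triode.
In triode I_D = k_n[V_ov V_DS − ½ V_DS²] and I_D = (V_DD − V_DS)/R_D. Equating: 24.6 V_DS² − 64.99 V_DS + 12.4 = 0, giving V_DS = 0.207 V (the root below V_ov).
I_D = (12.4 − 0.207) / 10.7 = 1.14 mA.

I_D = 1.14 mA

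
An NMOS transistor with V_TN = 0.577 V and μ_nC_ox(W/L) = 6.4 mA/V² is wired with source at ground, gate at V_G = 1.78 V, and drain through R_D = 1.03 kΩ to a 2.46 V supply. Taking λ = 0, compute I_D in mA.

I_D = 2.09 mA

V_GS = V_G = 1.78 V, so V_ov = 1.78 − 0.577 = 1.2 V.
Assume saturation: I_D = ½ k_n V_ov² = 0.5 × 6.4 × 1.2² = 4.63 mA, giving V_DS = V_DD − I_D R_D = 2.46 − 4.63 × 1.03 = -2.31 V.
But -2.31 V < V_ov = 1.2 V, so the device is actually in triode.
In triode I_D = k_n[V_ov V_DS − ½ V_DS²] and I_D = (V_DD − V_DS)/R_D. Equating: 3.3 V_DS² − 8.93 V_DS + 2.46 = 0, giving V_DS = 0.311 V (the root below V_ov).
I_D = (2.46 − 0.311) / 1.03 = 2.09 mA.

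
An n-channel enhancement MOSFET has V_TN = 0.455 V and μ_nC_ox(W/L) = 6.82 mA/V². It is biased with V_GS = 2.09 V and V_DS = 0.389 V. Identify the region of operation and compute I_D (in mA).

Triode; I_D = 3.82 mA

V_ov = V_GS − V_TN = 2.09 − 0.455 = 1.63 V.
Since V_DS = 0.389 V < V_ov = 1.63 V, the device is in the triode region.
I_D = k_n [V_ov · V_DS − ½ V_DS²] = 6.82 × [1.63 × 0.389 − 0.5 × 0.389²] = 3.82 mA.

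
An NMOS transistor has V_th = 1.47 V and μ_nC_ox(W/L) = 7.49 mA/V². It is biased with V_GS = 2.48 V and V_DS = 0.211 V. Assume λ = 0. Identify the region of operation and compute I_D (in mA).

V_ov = V_GS − V_th = 2.48 − 1.47 = 1.01 V.
Since V_DS = 0.211 V < V_ov = 1.01 V, the device is in the triode region.
I_D = k_n [V_ov · V_DS − ½ V_DS²] = 7.49 × [1.01 × 0.211 − 0.5 × 0.211²] = 1.43 mA.

Triode; I_D = 1.43 mA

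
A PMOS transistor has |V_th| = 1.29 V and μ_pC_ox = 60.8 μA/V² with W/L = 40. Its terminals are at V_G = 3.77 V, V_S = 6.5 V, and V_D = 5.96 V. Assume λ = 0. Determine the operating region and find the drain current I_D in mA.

V_SG = V_S − V_G = 6.5 − 3.77 = 2.73 V; V_SD = V_S − V_D = 6.5 − 5.96 = 0.54 V.
k_p = μ_pC_ox · (W/L) = 2.432 mA/V².
V_ov = V_SG − |V_th| = 2.73 − 1.29 = 1.44 V.
Since V_SD = 0.54 V < V_ov = 1.44 V, the device is in the triode region.
I_D = k_p [V_ov · V_SD − ½ V_SD²] = 2.432 × [1.44 × 0.54 − 0.5 × 0.54²] = 1.54 mA.

Triode; I_D = 1.54 mA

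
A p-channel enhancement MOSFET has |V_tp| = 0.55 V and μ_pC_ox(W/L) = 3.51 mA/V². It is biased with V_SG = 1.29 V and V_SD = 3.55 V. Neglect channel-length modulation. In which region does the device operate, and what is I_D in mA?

Saturation; I_D = 0.961 mA

V_ov = V_SG − |V_tp| = 1.29 − 0.55 = 0.74 V.
Since V_SD = 3.55 V ≥ V_ov = 0.74 V, the device is in saturation.
I_D = ½ k_p V_ov² = 0.5 × 3.51 × 0.74² = 0.961 mA.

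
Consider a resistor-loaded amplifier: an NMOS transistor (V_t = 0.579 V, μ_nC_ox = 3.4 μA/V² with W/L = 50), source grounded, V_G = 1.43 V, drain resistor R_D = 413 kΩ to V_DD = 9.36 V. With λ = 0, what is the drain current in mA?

V_GS = V_G = 1.43 V, so V_ov = 1.43 − 0.579 = 0.851 V.
k_n = μ_nC_ox · (W/L) = 0.17 mA/V².
Assume saturation: I_D = ½ k_n V_ov² = 0.5 × 0.17 × 0.851² = 0.0616 mA, giving V_DS = V_DD − I_D R_D = 9.36 − 0.0616 × 413 = -16.1 V.
But -16.1 V < V_ov = 0.851 V, so the device is actually in triode.
In triode I_D = k_n[V_ov V_DS − ½ V_DS²] and I_D = (V_DD − V_DS)/R_D. Equating: 35.1 V_DS² − 60.75 V_DS + 9.36 = 0, giving V_DS = 0.171 V (the root below V_ov).
I_D = (9.36 − 0.171) / 413 = 0.0222 mA.

I_D = 0.0222 mA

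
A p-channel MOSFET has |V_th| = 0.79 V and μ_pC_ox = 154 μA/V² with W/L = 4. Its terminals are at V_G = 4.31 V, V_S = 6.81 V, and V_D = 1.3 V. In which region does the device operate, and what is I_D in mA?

V_SG = V_S − V_G = 6.81 − 4.31 = 2.5 V; V_SD = V_S − V_D = 6.81 − 1.3 = 5.51 V.
k_p = μ_pC_ox · (W/L) = 0.616 mA/V².
V_ov = V_SG − |V_th| = 2.5 − 0.79 = 1.71 V.
Since V_SD = 5.51 V ≥ V_ov = 1.71 V, the device is in saturation.
I_D = ½ k_p V_ov² = 0.5 × 0.616 × 1.71² = 0.901 mA.

Saturation; I_D = 0.901 mA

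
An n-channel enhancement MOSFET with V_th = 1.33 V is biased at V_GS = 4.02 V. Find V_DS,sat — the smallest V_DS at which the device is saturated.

The boundary between triode and saturation is V_DS = V_GS − V_th = V_ov.
V_ov = 4.02 − 1.33 = 2.69 V.

V_DS,sat = 2.69 V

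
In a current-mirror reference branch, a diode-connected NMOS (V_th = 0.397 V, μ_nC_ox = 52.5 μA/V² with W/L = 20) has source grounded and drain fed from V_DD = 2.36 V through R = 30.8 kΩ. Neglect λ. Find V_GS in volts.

V_GS = 0.716 V

With gate tied to drain, V_GS = V_DS ≥ V_GS − V_th, so the device is in saturation.
k_n = μ_nC_ox · (W/L) = 1.05 mA/V².
KCL at the drain: ½ k_n (V_GS − V_th)² = (V_DD − V_GS)/R.
Let x = V_GS − 0.397. Then 16.2 x² + x − 1.963 = 0, giving x = 0.319 V (positive root), so V_GS = 0.716 V.
I_D = (V_DD − V_GS)/R = (2.36 − 0.716) / 30.8 = 0.0534 mA.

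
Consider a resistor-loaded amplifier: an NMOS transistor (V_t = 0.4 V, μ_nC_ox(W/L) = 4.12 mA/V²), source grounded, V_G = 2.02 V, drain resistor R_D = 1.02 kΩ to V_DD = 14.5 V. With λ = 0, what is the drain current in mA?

V_GS = V_G = 2.02 V, so V_ov = 2.02 − 0.4 = 1.62 V.
Assume saturation: I_D = ½ k_n V_ov² = 0.5 × 4.12 × 1.62² = 5.41 mA, giving V_DS = V_DD − I_D R_D = 14.5 − 5.41 × 1.02 = 8.99 V.
V_DS = 8.99 V ≥ V_ov = 1.62 V, confirming saturation.

I_D = 5.41 mA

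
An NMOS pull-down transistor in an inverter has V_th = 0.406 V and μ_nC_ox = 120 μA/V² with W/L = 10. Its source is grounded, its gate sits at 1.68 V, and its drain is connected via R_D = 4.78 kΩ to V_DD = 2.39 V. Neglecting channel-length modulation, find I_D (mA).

V_GS = V_G = 1.68 V, so V_ov = 1.68 − 0.406 = 1.27 V.
k_n = μ_nC_ox · (W/L) = 1.2 mA/V².
Assume saturation: I_D = ½ k_n V_ov² = 0.5 × 1.2 × 1.27² = 0.974 mA, giving V_DS = V_DD − I_D R_D = 2.39 − 0.974 × 4.78 = -2.26 V.
But -2.26 V < V_ov = 1.27 V, so the device is actually in triode.
In triode I_D = k_n[V_ov V_DS − ½ V_DS²] and I_D = (V_DD − V_DS)/R_D. Equating: 2.87 V_DS² − 8.308 V_DS + 2.39 = 0, giving V_DS = 0.324 V (the root below V_ov).
I_D = (2.39 − 0.324) / 4.78 = 0.432 mA.

I_D = 0.432 mA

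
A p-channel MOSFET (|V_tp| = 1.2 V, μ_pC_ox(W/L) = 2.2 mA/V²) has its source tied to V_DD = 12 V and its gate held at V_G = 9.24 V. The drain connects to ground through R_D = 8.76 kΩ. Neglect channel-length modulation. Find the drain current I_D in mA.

V_SG = V_DD − V_G = 12 − 9.24 = 2.76 V, so V_ov = 2.76 − 1.2 = 1.56 V.
Assume saturation: I_D = ½ k_p V_ov² = 0.5 × 2.2 × 1.56² = 2.68 mA, giving V_SD = V_DD − I_D R_D = 12 − 2.68 × 8.76 = -11.5 V.
But -11.5 V < V_ov = 1.56 V, so the device is actually in triode.
In triode I_D = k_p[V_ov V_SD − ½ V_SD²] and I_D = (V_DD − V_SD)/R_D. Equating: 9.64 V_SD² − 31.06 V_SD + 12 = 0, giving V_SD = 0.449 V (the root below V_ov).
I_D = (12 − 0.449) / 8.76 = 1.32 mA.

I_D = 1.32 mA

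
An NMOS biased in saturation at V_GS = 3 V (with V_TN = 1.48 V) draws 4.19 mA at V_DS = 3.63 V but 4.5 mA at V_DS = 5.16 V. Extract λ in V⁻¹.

With V_GS fixed, I_D ∝ (1 + λ V_DS) in saturation, so I_D2/I_D1 = (1 + λ V_DS2)/(1 + λ V_DS1).
4.5/4.19 = 1.074 = (1 + 5.16 λ)/(1 + 3.63 λ).
Solving: λ (I_D1 V_DS2 − I_D2 V_DS1) = I_D2 − I_D1, so λ = (4.5 − 4.19) / (4.19 × 5.16 − 4.5 × 3.63) = 0.31 / 5.29 = 0.0587 V⁻¹.

λ = 0.0587 V⁻¹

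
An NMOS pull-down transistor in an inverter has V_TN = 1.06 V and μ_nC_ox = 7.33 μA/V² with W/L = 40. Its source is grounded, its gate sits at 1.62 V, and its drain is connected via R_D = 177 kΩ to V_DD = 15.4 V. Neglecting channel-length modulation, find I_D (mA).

I_D = 0.0460 mA

V_GS = V_G = 1.62 V, so V_ov = 1.62 − 1.06 = 0.56 V.
k_n = μ_nC_ox · (W/L) = 0.2932 mA/V².
Assume saturation: I_D = ½ k_n V_ov² = 0.5 × 0.2932 × 0.56² = 0.046 mA, giving V_DS = V_DD − I_D R_D = 15.4 − 0.046 × 177 = 7.26 V.
V_DS = 7.26 V ≥ V_ov = 0.56 V, confirming saturation.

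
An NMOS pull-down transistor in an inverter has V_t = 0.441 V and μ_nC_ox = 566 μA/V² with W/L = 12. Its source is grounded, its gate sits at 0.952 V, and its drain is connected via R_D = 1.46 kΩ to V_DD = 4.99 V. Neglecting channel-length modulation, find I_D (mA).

I_D = 0.887 mA

V_GS = V_G = 0.952 V, so V_ov = 0.952 − 0.441 = 0.511 V.
k_n = μ_nC_ox · (W/L) = 6.792 mA/V².
Assume saturation: I_D = ½ k_n V_ov² = 0.5 × 6.792 × 0.511² = 0.887 mA, giving V_DS = V_DD − I_D R_D = 4.99 − 0.887 × 1.46 = 3.7 V.
V_DS = 3.7 V ≥ V_ov = 0.511 V, confirming saturation.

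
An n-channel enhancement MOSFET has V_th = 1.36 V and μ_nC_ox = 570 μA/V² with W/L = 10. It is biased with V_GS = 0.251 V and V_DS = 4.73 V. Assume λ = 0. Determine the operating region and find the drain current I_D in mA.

V_GS = 0.251 V < V_th = 1.36 V, so the transistor is in cutoff.

Cutoff; I_D = 0 mA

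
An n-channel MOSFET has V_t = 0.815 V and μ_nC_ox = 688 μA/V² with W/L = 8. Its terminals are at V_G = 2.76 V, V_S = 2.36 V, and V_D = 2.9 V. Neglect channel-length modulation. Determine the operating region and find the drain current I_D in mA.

Cutoff; I_D = 0 mA

V_GS = V_G − V_S = 2.76 − 2.36 = 0.4 V; V_DS = V_D − V_S = 2.9 − 2.36 = 0.54 V.
V_GS = 0.4 V < V_t = 0.815 V, so the transistor is in cutoff.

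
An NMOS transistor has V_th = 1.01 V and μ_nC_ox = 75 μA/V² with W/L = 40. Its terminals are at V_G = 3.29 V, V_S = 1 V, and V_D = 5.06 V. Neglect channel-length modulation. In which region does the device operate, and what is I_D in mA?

Saturation; I_D = 2.46 mA

V_GS = V_G − V_S = 3.29 − 1 = 2.29 V; V_DS = V_D − V_S = 5.06 − 1 = 4.06 V.
k_n = μ_nC_ox · (W/L) = 3 mA/V².
V_ov = V_GS − V_th = 2.29 − 1.01 = 1.28 V.
Since V_DS = 4.06 V ≥ V_ov = 1.28 V, the device is in saturation.
I_D = ½ k_n V_ov² = 0.5 × 3 × 1.28² = 2.46 mA.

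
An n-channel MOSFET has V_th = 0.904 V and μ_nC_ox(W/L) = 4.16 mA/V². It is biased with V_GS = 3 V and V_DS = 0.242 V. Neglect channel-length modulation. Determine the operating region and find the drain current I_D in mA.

V_ov = V_GS − V_th = 3 − 0.904 = 2.1 V.
Since V_DS = 0.242 V < V_ov = 2.1 V, the device is in the triode region.
I_D = k_n [V_ov · V_DS − ½ V_DS²] = 4.16 × [2.1 × 0.242 − 0.5 × 0.242²] = 1.99 mA.

Triode; I_D = 1.99 mA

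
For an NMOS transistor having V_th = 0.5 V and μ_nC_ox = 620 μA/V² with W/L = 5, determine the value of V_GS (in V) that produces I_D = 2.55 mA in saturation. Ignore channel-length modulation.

V_GS = 1.78 V

k_n = μ_nC_ox · (W/L) = 3.1 mA/V².
In saturation I_D = ½ k_n (V_GS − V_th)², so V_GS − V_th = √(2 I_D / k_n) = √(2 × 2.55 / 3.1) = 1.28 V.
V_GS = 0.5 + 1.28 = 1.78 V.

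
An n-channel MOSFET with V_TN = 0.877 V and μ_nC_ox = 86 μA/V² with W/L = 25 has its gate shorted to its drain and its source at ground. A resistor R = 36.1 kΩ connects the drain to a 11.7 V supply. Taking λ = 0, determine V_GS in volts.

With gate tied to drain, V_GS = V_DS ≥ V_GS − V_TN, so the device is in saturation.
k_n = μ_nC_ox · (W/L) = 2.15 mA/V².
KCL at the drain: ½ k_n (V_GS − V_TN)² = (V_DD − V_GS)/R.
Let x = V_GS − 0.877. Then 38.8 x² + x − 10.82 = 0, giving x = 0.515 V (positive root), so V_GS = 1.39 V.
I_D = (V_DD − V_GS)/R = (11.7 − 1.39) / 36.1 = 0.286 mA.

V_GS = 1.39 V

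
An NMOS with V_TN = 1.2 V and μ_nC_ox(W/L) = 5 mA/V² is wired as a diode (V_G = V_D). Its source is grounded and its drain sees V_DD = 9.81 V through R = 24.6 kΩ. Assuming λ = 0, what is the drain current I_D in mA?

With gate tied to drain, V_GS = V_DS ≥ V_GS − V_TN, so the device is in saturation.
KCL at the drain: ½ k_n (V_GS − V_TN)² = (V_DD − V_GS)/R.
Let x = V_GS − 1.2. Then 61.5 x² + x − 8.61 = 0, giving x = 0.366 V (positive root), so V_GS = 1.57 V.
I_D = (V_DD − V_GS)/R = (9.81 − 1.57) / 24.6 = 0.335 mA.

I_D = 0.335 mA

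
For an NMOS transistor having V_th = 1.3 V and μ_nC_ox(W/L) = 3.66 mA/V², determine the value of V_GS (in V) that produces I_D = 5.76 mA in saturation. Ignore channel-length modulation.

In saturation I_D = ½ k_n (V_GS − V_th)², so V_GS − V_th = √(2 I_D / k_n) = √(2 × 5.76 / 3.66) = 1.77 V.
V_GS = 1.3 + 1.77 = 3.07 V.

V_GS = 3.07 V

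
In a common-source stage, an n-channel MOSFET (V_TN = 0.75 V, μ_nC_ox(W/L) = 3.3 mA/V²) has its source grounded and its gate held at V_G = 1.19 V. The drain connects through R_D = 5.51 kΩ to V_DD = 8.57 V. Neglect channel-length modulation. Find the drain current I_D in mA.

I_D = 0.319 mA

V_GS = V_G = 1.19 V, so V_ov = 1.19 − 0.75 = 0.44 V.
Assume saturation: I_D = ½ k_n V_ov² = 0.5 × 3.3 × 0.44² = 0.319 mA, giving V_DS = V_DD − I_D R_D = 8.57 − 0.319 × 5.51 = 6.81 V.
V_DS = 6.81 V ≥ V_ov = 0.44 V, confirming saturation.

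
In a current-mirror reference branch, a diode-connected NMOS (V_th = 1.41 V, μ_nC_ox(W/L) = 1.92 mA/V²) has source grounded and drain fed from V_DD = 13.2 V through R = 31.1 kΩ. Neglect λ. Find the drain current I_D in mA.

I_D = 0.359 mA

With gate tied to drain, V_GS = V_DS ≥ V_GS − V_th, so the device is in saturation.
KCL at the drain: ½ k_n (V_GS − V_th)² = (V_DD − V_GS)/R.
Let x = V_GS − 1.41. Then 29.9 x² + x − 11.79 = 0, giving x = 0.612 V (positive root), so V_GS = 2.02 V.
I_D = (V_DD − V_GS)/R = (13.2 − 2.02) / 31.1 = 0.359 mA.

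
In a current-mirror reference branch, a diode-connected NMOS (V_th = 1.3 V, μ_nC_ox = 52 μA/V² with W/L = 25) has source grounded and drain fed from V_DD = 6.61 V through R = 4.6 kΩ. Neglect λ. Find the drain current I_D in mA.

With gate tied to drain, V_GS = V_DS ≥ V_GS − V_th, so the device is in saturation.
k_n = μ_nC_ox · (W/L) = 1.3 mA/V².
KCL at the drain: ½ k_n (V_GS − V_th)² = (V_DD − V_GS)/R.
Let x = V_GS − 1.3. Then 2.99 x² + x − 5.31 = 0, giving x = 1.18 V (positive root), so V_GS = 2.48 V.
I_D = (V_DD − V_GS)/R = (6.61 − 2.48) / 4.6 = 0.899 mA.

I_D = 0.899 mA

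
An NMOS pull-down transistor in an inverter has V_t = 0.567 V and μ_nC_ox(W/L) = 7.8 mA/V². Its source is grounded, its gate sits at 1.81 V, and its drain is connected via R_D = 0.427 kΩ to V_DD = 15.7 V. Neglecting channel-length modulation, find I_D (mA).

I_D = 6.03 mA

V_GS = V_G = 1.81 V, so V_ov = 1.81 − 0.567 = 1.24 V.
Assume saturation: I_D = ½ k_n V_ov² = 0.5 × 7.8 × 1.24² = 6.03 mA, giving V_DS = V_DD − I_D R_D = 15.7 − 6.03 × 0.427 = 13.1 V.
V_DS = 13.1 V ≥ V_ov = 1.24 V, confirming saturation.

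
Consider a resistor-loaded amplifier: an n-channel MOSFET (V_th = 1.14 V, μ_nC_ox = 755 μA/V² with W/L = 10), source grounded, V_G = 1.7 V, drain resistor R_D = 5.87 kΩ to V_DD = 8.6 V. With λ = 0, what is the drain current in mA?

V_GS = V_G = 1.7 V, so V_ov = 1.7 − 1.14 = 0.56 V.
k_n = μ_nC_ox · (W/L) = 7.55 mA/V².
Assume saturation: I_D = ½ k_n V_ov² = 0.5 × 7.55 × 0.56² = 1.18 mA, giving V_DS = V_DD − I_D R_D = 8.6 − 1.18 × 5.87 = 1.65 V.
V_DS = 1.65 V ≥ V_ov = 0.56 V, confirming saturation.

I_D = 1.18 mA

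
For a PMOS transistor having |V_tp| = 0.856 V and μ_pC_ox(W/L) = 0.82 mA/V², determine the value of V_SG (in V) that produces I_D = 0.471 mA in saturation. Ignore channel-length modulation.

V_SG = 1.93 V

In saturation I_D = ½ k_p (V_SG − |V_tp|)², so V_SG − |V_tp| = √(2 I_D / k_p) = √(2 × 0.471 / 0.82) = 1.07 V.
V_SG = 0.856 + 1.07 = 1.93 V.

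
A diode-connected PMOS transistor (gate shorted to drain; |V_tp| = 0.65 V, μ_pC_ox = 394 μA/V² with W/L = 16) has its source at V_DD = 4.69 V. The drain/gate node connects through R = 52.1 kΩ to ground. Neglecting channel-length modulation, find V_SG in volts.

V_SG = 0.804 V

With gate tied to drain, V_SG = V_SD ≥ V_SG − |V_tp|, so the device is in saturation.
k_p = μ_pC_ox · (W/L) = 6.304 mA/V².
KCL at the drain: ½ k_p (V_SG − |V_tp|)² = (V_DD − V_SG)/R.
Let x = V_SG − 0.65. Then 164 x² + x − 4.04 = 0, giving x = 0.154 V (positive root), so V_SG = 0.804 V.
I_D = (V_DD − V_SG)/R = (4.69 − 0.804) / 52.1 = 0.0746 mA.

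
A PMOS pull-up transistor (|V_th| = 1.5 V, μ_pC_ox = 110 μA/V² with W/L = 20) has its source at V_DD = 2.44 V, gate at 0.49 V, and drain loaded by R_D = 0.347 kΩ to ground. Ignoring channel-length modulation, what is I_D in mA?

I_D = 0.223 mA

V_SG = V_DD − V_G = 2.44 − 0.49 = 1.95 V, so V_ov = 1.95 − 1.5 = 0.45 V.
k_p = μ_pC_ox · (W/L) = 2.2 mA/V².
Assume saturation: I_D = ½ k_p V_ov² = 0.5 × 2.2 × 0.45² = 0.223 mA, giving V_SD = V_DD − I_D R_D = 2.44 − 0.223 × 0.347 = 2.36 V.
V_SD = 2.36 V ≥ V_ov = 0.45 V, confirming saturation.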